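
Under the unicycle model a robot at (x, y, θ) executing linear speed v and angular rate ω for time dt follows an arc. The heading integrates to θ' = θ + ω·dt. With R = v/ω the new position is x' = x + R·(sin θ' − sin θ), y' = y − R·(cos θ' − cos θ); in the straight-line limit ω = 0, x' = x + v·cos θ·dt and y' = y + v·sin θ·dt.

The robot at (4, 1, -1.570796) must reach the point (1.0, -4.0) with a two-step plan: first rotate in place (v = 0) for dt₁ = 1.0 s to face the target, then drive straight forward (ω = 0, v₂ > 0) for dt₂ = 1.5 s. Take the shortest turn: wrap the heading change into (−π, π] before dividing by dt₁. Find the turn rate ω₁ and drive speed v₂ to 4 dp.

heading to target = atan2(-4−1, 1−4) = -2.1112
Δθ = wrap(-2.1112 − -1.5708) = -0.5404; ω₁ = Δθ/dt₁ = -0.5404
distance = √((1−4)² + (-4−1)²) = 5.8310; v₂ = distance/dt₂ = 3.8873

ω₁ = -0.5404, v₂ = 3.8873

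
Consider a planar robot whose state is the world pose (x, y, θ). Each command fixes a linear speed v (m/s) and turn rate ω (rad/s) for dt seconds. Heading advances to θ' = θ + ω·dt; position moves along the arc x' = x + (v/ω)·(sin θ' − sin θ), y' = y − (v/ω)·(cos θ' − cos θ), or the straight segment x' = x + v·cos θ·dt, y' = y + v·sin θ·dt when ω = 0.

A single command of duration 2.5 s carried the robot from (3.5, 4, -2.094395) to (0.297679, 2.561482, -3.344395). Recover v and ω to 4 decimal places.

v = 1.5000, ω = -0.5000

Δθ = -3.344395 − -2.094395 = -1.250000
ω = Δθ/dt = -1.250000/2.5 = -0.5000
R = Δx/(sin θ' − sin θ) = -3.0000
v = R·ω = -3.0000·-0.5000 = 1.5000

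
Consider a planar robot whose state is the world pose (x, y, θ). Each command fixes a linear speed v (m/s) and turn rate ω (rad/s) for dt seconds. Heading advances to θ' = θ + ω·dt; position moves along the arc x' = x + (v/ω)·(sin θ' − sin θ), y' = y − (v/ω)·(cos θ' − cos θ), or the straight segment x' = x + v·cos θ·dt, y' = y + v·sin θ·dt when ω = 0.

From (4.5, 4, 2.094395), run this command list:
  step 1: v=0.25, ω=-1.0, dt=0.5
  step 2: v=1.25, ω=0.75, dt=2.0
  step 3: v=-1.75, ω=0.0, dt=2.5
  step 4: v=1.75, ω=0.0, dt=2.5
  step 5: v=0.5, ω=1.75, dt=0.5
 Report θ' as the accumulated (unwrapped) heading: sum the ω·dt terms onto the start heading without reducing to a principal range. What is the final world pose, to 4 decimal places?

step 1: θ'=1.5944 (R=-0.2500) → pose (4.4666, 4.1191, 1.5944)
step 2: θ'=3.0944 (R=1.6667) → pose (2.8790, 5.7446, 3.0944)
step 3: θ'=3.0944 (straight) → pose (7.2491, 5.5382, 3.0944)
step 4: θ'=3.0944 (straight) → pose (2.8790, 5.7446, 3.0944)
step 5: θ'=3.9694 (R=0.2857) → pose (2.6551, 5.6525, 3.9694)

(2.6551, 5.6525, 3.9694)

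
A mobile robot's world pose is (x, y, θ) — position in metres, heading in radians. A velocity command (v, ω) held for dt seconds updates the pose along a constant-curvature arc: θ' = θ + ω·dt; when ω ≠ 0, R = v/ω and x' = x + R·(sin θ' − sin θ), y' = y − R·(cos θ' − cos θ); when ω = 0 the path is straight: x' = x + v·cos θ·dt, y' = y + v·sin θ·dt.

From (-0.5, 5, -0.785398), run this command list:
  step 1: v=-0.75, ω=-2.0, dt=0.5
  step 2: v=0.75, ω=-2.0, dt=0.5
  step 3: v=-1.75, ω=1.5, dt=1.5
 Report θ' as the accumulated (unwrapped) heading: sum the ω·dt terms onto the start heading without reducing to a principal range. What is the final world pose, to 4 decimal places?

step 1: θ'=-1.7854 (R=0.3750) → pose (-0.6012, 5.3450, -1.7854)
step 2: θ'=-2.7854 (R=-0.3750) → pose (-0.8369, 5.0734, -2.7854)
step 3: θ'=-0.5354 (R=-1.1667) → pose (-0.6485, 7.1703, -0.5354)

(-0.6485, 7.1703, -0.5354)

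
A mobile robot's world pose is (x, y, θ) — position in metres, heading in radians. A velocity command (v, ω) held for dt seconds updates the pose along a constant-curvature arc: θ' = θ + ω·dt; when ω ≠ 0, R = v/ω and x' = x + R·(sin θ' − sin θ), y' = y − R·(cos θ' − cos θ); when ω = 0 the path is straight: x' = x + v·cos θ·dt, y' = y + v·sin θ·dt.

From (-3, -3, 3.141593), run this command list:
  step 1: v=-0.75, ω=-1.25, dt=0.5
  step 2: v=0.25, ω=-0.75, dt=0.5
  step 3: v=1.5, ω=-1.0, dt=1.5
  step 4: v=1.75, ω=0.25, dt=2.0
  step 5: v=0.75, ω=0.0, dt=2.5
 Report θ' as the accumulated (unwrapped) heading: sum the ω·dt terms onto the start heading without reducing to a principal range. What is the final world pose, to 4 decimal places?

(0.5861, 3.3889, 1.1416)

step 1: θ'=2.5166 (R=0.6000) → pose (-2.6489, -3.1134, 2.5166)
step 2: θ'=2.1416 (R=-0.3333) → pose (-2.7344, -3.0232, 2.1416)
step 3: θ'=0.6416 (R=-1.5000) → pose (-2.3699, -1.0110, 0.6416)
step 4: θ'=1.1416 (R=7.0000) → pose (-0.1941, 1.6839, 1.1416)
step 5: θ'=1.1416 (straight) → pose (0.5861, 3.3889, 1.1416)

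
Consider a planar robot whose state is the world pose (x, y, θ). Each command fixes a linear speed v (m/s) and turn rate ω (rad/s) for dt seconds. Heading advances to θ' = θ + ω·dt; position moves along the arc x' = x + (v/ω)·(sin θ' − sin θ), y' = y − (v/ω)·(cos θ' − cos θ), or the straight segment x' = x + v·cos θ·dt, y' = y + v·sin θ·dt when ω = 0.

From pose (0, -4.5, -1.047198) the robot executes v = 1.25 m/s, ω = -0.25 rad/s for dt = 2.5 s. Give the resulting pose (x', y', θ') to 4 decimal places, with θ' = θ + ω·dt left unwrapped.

(0.6442, -7.5061, -1.6722)

θ' = -1.0472 + -0.25·2.5 = -1.6722
R = v/ω = 1.25/-0.25 = -5.0000
x' = 0 + -5.0000·(sin -1.6722 − sin -1.0472) = 0.6442
y' = -4.5 − -5.0000·(cos -1.6722 − cos -1.0472) = -7.5061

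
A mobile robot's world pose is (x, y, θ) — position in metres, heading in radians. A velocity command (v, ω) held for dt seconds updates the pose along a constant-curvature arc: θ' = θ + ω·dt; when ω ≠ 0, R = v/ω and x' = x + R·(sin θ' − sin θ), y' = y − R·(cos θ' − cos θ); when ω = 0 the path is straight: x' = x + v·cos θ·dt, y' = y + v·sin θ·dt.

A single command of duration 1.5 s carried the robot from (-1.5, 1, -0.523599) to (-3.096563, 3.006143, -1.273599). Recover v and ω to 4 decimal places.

Δθ = -1.273599 − -0.523599 = -0.750000
ω = Δθ/dt = -0.750000/1.5 = -0.5000
R = −Δy/(cos θ' − cos θ) = 3.5000
v = R·ω = 3.5000·-0.5000 = -1.7500

v = -1.7500, ω = -0.5000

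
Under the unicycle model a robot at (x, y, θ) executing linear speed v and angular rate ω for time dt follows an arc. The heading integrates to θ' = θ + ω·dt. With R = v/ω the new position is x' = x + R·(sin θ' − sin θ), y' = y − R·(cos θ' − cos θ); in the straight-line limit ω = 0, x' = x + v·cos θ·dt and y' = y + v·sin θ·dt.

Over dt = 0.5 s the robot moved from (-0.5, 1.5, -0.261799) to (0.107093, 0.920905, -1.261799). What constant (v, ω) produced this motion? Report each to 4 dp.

Δθ = -1.261799 − -0.261799 = -1.000000
ω = Δθ/dt = -1.000000/0.5 = -2.0000
R = Δx/(sin θ' − sin θ) = -0.8750
v = R·ω = -0.8750·-2.0000 = 1.7500

v = 1.7500, ω = -2.0000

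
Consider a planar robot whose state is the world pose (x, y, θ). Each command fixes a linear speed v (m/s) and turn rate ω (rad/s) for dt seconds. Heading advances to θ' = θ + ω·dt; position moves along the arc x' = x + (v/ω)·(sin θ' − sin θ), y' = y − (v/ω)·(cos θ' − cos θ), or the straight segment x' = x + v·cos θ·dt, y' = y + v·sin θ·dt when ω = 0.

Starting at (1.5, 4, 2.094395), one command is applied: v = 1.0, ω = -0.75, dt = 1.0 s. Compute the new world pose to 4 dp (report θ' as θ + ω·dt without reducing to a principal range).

(1.3554, 4.9660, 1.3444)

θ' = 2.0944 + -0.75·1.0 = 1.3444
R = v/ω = 1.0/-0.75 = -1.3333
x' = 1.5 + -1.3333·(sin 1.3444 − sin 2.0944) = 1.3554
y' = 4 − -1.3333·(cos 1.3444 − cos 2.0944) = 4.9660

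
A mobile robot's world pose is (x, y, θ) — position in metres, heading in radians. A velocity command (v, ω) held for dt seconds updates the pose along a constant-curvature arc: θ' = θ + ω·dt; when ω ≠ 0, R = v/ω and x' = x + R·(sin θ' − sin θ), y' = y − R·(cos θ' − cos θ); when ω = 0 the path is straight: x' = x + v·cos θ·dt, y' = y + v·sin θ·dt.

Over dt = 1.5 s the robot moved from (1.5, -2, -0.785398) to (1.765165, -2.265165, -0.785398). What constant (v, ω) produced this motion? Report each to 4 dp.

v = 0.2500, ω = 0.0000

Δθ = -0.785398 − -0.785398 = 0.000000
ω = Δθ/dt = 0.000000/1.5 = 0.0000
ω = 0 → v = (Δx·cos θ + Δy·sin θ)/dt = 0.2500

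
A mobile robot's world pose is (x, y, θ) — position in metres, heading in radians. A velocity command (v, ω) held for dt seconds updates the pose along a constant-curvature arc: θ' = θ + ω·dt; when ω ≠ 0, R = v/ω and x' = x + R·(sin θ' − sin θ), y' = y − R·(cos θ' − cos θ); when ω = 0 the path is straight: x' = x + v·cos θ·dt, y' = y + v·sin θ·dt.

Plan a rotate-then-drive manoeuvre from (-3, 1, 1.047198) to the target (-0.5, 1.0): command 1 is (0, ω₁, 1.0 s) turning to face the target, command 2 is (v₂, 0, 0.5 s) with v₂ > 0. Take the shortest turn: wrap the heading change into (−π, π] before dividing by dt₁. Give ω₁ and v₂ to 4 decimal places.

heading to target = atan2(1−1, -0.5−-3) = 0.0000
Δθ = wrap(0.0000 − 1.0472) = -1.0472; ω₁ = Δθ/dt₁ = -1.0472
distance = √((-0.5−-3)² + (1−1)²) = 2.5000; v₂ = distance/dt₂ = 5.0000

ω₁ = -1.0472, v₂ = 5.0000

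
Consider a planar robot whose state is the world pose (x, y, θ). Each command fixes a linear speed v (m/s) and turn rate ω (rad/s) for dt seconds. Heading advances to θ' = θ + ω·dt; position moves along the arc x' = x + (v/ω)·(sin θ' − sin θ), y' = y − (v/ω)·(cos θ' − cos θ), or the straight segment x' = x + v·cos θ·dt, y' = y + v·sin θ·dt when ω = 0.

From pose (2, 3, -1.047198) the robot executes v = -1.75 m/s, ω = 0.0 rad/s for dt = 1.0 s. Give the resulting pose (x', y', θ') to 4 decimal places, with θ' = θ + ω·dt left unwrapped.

θ' = -1.0472 + 0.0·1.0 = -1.0472
ω = 0 → straight: x' = 2 + -1.75·cos(-1.0472)·1.0 = 1.1250
y' = 3 + -1.75·sin(-1.0472)·1.0 = 4.5155

(1.1250, 4.5155, -1.0472)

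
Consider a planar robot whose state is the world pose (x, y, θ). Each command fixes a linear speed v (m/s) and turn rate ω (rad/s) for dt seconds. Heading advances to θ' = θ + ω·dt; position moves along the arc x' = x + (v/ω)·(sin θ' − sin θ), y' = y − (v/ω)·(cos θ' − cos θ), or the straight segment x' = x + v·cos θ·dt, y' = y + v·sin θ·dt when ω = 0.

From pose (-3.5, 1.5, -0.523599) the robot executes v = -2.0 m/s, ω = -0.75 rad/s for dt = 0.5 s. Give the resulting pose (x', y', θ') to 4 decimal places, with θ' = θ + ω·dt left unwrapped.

(-4.2532, 2.1488, -0.8986)

θ' = -0.5236 + -0.75·0.5 = -0.8986
R = v/ω = -2.0/-0.75 = 2.6667
x' = -3.5 + 2.6667·(sin -0.8986 − sin -0.5236) = -4.2532
y' = 1.5 − 2.6667·(cos -0.8986 − cos -0.5236) = 2.1488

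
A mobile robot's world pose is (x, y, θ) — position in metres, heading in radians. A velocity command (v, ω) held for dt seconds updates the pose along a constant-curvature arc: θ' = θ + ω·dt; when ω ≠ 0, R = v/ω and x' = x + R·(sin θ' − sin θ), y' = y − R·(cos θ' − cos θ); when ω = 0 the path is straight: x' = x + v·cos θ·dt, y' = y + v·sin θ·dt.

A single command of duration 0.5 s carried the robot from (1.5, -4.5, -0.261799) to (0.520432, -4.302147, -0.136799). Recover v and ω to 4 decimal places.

Δθ = -0.136799 − -0.261799 = 0.125000
ω = Δθ/dt = 0.125000/0.5 = 0.2500
R = Δx/(sin θ' − sin θ) = -8.0000
v = R·ω = -8.0000·0.2500 = -2.0000

v = -2.0000, ω = 0.2500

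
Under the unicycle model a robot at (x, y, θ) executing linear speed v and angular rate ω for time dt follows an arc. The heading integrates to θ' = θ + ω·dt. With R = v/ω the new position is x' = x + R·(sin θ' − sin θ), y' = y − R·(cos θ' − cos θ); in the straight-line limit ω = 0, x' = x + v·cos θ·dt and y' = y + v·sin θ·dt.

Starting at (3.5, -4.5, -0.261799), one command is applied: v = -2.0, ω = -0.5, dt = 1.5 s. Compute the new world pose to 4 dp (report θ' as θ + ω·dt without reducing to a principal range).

θ' = -0.2618 + -0.5·1.5 = -1.0118
R = v/ω = -2.0/-0.5 = 4.0000
x' = 3.5 + 4.0000·(sin -1.0118 − sin -0.2618) = 1.1441
y' = -4.5 − 4.0000·(cos -1.0118 − cos -0.2618) = -2.7576

(1.1441, -2.7576, -1.0118)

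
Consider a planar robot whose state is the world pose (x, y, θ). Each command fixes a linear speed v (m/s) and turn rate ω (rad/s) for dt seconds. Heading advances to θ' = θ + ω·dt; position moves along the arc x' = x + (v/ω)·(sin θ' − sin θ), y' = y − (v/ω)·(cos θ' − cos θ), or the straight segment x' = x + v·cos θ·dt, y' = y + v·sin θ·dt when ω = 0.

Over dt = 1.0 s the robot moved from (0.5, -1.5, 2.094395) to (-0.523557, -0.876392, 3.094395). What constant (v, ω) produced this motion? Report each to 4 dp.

v = 1.2500, ω = 1.0000

Δθ = 3.094395 − 2.094395 = 1.000000
ω = Δθ/dt = 1.000000/1.0 = 1.0000
R = Δx/(sin θ' − sin θ) = 1.2500
v = R·ω = 1.2500·1.0000 = 1.2500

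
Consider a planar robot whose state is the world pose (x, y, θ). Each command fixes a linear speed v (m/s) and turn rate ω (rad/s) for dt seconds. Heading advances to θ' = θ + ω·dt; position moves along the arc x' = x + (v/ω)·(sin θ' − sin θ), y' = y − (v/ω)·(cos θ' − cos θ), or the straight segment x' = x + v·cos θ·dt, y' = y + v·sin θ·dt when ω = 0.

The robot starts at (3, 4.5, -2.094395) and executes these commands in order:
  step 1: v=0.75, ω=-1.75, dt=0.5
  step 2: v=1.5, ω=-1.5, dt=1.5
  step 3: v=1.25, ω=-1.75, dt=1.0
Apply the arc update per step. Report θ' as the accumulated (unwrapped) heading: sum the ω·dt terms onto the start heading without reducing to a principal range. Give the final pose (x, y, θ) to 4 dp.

(2.7337, 5.9686, -6.9694)

step 1: θ'=-2.9694 (R=-0.4286) → pose (2.7023, 4.2921, -2.9694)
step 2: θ'=-5.2194 (R=-1.0000) → pose (1.6567, 5.7628, -5.2194)
step 3: θ'=-6.9694 (R=-0.7143) → pose (2.7337, 5.9686, -6.9694)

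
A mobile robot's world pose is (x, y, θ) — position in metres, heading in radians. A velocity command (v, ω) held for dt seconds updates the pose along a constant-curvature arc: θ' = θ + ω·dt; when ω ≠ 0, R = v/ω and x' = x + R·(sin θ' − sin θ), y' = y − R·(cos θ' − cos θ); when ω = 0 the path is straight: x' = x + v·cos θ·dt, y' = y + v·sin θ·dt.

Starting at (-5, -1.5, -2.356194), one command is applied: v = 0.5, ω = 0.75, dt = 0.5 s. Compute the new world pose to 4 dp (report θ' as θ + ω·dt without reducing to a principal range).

(-5.1399, -1.7054, -1.9812)

θ' = -2.3562 + 0.75·0.5 = -1.9812
R = v/ω = 0.5/0.75 = 0.6667
x' = -5 + 0.6667·(sin -1.9812 − sin -2.3562) = -5.1399
y' = -1.5 − 0.6667·(cos -1.9812 − cos -2.3562) = -1.7054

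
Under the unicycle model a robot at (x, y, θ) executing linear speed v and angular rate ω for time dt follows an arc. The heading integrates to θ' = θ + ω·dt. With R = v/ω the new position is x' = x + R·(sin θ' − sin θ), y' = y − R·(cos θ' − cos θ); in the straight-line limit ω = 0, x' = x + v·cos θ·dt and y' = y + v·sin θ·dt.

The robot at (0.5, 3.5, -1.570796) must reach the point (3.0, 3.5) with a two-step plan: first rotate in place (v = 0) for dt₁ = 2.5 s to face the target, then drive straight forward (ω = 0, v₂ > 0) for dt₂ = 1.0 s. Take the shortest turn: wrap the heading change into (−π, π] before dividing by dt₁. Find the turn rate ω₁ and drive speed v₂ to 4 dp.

ω₁ = 0.6283, v₂ = 2.5000

heading to target = atan2(3.5−3.5, 3−0.5) = 0.0000
Δθ = wrap(0.0000 − -1.5708) = 1.5708; ω₁ = Δθ/dt₁ = 0.6283
distance = √((3−0.5)² + (3.5−3.5)²) = 2.5000; v₂ = distance/dt₂ = 2.5000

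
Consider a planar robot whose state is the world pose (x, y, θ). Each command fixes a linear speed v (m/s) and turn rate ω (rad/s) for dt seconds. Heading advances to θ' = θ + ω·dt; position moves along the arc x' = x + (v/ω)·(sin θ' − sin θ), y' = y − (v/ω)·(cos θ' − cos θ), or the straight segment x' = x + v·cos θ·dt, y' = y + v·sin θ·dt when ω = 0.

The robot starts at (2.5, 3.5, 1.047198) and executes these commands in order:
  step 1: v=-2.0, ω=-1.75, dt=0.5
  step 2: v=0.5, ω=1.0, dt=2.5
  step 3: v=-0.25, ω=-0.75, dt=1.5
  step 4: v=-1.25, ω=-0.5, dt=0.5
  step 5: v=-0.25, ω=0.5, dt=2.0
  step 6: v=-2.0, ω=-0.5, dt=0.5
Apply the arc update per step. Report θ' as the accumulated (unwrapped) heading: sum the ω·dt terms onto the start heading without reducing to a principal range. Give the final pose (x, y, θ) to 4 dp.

step 1: θ'=0.1722 (R=1.1429) → pose (1.7061, 2.9455, 0.1722)
step 2: θ'=2.6722 (R=0.5000) → pose (1.8466, 3.8840, 2.6722)
step 3: θ'=1.5472 (R=0.3333) → pose (2.0290, 3.5789, 1.5472)
step 4: θ'=1.2972 (R=2.5000) → pose (1.9367, 2.9623, 1.2972)
step 5: θ'=2.2972 (R=-0.5000) → pose (2.0444, 2.4952, 2.2972)
step 6: θ'=2.0472 (R=4.0000) → pose (2.6087, 1.6728, 2.0472)

(2.6087, 1.6728, 2.0472)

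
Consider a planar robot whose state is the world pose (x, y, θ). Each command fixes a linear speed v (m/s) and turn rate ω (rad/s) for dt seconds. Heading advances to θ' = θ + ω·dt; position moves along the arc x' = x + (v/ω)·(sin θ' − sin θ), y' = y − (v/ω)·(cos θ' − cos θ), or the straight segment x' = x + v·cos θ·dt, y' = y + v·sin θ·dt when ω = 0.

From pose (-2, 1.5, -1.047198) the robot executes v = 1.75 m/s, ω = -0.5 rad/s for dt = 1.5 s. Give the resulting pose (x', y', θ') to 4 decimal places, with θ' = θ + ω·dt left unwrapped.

θ' = -1.0472 + -0.5·1.5 = -1.7972
R = v/ω = 1.75/-0.5 = -3.5000
x' = -2 + -3.5000·(sin -1.7972 − sin -1.0472) = -1.6204
y' = 1.5 − -3.5000·(cos -1.7972 − cos -1.0472) = -1.0357

(-1.6204, -1.0357, -1.7972)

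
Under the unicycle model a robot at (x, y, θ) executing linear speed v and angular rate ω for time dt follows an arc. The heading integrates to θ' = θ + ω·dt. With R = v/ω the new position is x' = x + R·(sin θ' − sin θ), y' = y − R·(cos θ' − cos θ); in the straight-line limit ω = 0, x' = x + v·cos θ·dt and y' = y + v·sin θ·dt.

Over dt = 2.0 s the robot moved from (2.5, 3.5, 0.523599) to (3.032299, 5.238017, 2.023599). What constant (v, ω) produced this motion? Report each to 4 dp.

Δθ = 2.023599 − 0.523599 = 1.500000
ω = Δθ/dt = 1.500000/2.0 = 0.7500
R = −Δy/(cos θ' − cos θ) = 1.3333
v = R·ω = 1.3333·0.7500 = 1.0000

v = 1.0000, ω = 0.7500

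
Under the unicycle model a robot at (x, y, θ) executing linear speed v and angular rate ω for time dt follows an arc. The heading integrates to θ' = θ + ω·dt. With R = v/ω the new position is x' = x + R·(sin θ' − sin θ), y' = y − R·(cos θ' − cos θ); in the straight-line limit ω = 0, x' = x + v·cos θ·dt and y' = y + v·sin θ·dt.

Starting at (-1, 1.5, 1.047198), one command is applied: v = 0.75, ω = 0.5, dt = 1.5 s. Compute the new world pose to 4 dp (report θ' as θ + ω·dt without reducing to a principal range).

θ' = 1.0472 + 0.5·1.5 = 1.7972
R = v/ω = 0.75/0.5 = 1.5000
x' = -1 + 1.5000·(sin 1.7972 − sin 1.0472) = -0.8373
y' = 1.5 − 1.5000·(cos 1.7972 − cos 1.0472) = 2.5867

(-0.8373, 2.5867, 1.7972)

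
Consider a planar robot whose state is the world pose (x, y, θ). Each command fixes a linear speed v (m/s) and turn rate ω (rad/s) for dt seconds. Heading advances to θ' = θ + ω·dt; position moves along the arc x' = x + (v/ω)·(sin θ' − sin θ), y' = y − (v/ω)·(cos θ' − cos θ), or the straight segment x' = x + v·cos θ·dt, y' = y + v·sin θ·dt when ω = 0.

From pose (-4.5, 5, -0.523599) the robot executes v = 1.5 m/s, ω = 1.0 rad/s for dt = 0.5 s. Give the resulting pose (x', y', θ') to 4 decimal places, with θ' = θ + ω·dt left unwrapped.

(-3.7854, 4.7995, -0.0236)

θ' = -0.5236 + 1.0·0.5 = -0.0236
R = v/ω = 1.5/1.0 = 1.5000
x' = -4.5 + 1.5000·(sin -0.0236 − sin -0.5236) = -3.7854
y' = 5 − 1.5000·(cos -0.0236 − cos -0.5236) = 4.7995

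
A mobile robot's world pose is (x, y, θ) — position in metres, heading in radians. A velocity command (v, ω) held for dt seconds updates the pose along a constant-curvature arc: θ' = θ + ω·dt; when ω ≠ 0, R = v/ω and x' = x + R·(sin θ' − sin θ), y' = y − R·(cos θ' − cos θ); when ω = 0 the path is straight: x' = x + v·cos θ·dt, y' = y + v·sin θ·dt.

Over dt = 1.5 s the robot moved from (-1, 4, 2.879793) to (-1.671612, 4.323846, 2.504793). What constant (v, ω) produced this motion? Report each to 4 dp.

v = 0.5000, ω = -0.2500

Δθ = 2.504793 − 2.879793 = -0.375000
ω = Δθ/dt = -0.375000/1.5 = -0.2500
R = Δx/(sin θ' − sin θ) = -2.0000
v = R·ω = -2.0000·-0.2500 = 0.5000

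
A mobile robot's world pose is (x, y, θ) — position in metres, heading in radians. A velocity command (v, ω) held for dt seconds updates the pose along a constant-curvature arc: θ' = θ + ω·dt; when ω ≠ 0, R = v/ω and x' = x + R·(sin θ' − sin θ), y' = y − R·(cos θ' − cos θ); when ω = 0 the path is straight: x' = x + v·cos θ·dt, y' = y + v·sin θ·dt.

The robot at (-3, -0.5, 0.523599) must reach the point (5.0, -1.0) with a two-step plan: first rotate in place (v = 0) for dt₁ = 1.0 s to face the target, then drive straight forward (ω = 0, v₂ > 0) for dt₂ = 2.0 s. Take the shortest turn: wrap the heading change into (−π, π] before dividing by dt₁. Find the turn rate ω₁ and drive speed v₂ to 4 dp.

heading to target = atan2(-1−-0.5, 5−-3) = -0.0624
Δθ = wrap(-0.0624 − 0.5236) = -0.5860; ω₁ = Δθ/dt₁ = -0.5860
distance = √((5−-3)² + (-1−-0.5)²) = 8.0156; v₂ = distance/dt₂ = 4.0078

ω₁ = -0.5860, v₂ = 4.0078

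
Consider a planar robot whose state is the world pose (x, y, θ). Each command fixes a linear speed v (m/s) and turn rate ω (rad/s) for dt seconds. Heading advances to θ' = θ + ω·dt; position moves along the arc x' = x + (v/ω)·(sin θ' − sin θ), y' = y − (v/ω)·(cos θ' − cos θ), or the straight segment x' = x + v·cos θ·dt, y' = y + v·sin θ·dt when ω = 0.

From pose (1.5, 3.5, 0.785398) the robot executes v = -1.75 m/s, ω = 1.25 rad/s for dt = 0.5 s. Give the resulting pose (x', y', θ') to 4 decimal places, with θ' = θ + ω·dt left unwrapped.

(1.1079, 2.7336, 1.4104)

θ' = 0.7854 + 1.25·0.5 = 1.4104
R = v/ω = -1.75/1.25 = -1.4000
x' = 1.5 + -1.4000·(sin 1.4104 − sin 0.7854) = 1.1079
y' = 3.5 − -1.4000·(cos 1.4104 − cos 0.7854) = 2.7336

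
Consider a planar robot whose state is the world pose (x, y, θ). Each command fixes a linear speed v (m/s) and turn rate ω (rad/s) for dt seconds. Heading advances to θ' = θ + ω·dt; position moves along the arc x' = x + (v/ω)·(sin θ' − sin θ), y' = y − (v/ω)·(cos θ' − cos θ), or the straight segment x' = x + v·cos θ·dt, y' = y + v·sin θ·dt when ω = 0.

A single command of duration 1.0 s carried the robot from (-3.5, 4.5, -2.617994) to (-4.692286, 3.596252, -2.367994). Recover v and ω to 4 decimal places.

v = 1.5000, ω = 0.2500

Δθ = -2.367994 − -2.617994 = 0.250000
ω = Δθ/dt = 0.250000/1.0 = 0.2500
R = Δx/(sin θ' − sin θ) = 6.0000
v = R·ω = 6.0000·0.2500 = 1.5000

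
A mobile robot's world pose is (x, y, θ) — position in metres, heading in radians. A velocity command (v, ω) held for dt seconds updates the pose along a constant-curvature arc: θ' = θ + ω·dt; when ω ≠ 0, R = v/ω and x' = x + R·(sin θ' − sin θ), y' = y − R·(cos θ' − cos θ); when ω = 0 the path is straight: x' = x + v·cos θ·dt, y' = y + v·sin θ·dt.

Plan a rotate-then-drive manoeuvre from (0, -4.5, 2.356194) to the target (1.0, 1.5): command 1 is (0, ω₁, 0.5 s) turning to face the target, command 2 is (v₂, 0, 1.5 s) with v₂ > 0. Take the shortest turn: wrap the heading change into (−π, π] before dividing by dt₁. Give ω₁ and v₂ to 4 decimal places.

heading to target = atan2(1.5−-4.5, 1−0) = 1.4056
Δθ = wrap(1.4056 − 2.3562) = -0.9505; ω₁ = Δθ/dt₁ = -1.9011
distance = √((1−0)² + (1.5−-4.5)²) = 6.0828; v₂ = distance/dt₂ = 4.0552

ω₁ = -1.9011, v₂ = 4.0552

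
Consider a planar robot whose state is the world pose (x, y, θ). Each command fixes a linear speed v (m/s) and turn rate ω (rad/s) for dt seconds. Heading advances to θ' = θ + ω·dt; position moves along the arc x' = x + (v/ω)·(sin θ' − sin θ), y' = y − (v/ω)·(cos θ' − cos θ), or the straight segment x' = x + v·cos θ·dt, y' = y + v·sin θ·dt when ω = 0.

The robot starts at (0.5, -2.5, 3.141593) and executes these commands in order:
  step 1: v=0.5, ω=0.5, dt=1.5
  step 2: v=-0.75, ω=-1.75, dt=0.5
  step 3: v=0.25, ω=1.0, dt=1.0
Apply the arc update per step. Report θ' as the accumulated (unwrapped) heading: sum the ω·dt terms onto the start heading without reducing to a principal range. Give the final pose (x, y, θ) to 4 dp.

step 1: θ'=3.8916 (R=1.0000) → pose (-0.1816, -2.7683, 3.8916)
step 2: θ'=3.0166 (R=0.4286) → pose (0.1639, -2.6567, 3.0166)
step 3: θ'=4.0166 (R=0.2500) → pose (-0.0591, -2.7445, 4.0166)

(-0.0591, -2.7445, 4.0166)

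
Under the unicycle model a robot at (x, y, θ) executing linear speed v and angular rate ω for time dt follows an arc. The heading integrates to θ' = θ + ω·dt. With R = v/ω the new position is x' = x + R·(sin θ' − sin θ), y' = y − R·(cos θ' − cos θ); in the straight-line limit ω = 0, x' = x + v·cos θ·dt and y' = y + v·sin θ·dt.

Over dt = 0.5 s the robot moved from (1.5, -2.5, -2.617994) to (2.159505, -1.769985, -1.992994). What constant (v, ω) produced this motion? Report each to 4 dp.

Δθ = -1.992994 − -2.617994 = 0.625000
ω = Δθ/dt = 0.625000/0.5 = 1.2500
R = −Δy/(cos θ' − cos θ) = -1.6000
v = R·ω = -1.6000·1.2500 = -2.0000

v = -2.0000, ω = 1.2500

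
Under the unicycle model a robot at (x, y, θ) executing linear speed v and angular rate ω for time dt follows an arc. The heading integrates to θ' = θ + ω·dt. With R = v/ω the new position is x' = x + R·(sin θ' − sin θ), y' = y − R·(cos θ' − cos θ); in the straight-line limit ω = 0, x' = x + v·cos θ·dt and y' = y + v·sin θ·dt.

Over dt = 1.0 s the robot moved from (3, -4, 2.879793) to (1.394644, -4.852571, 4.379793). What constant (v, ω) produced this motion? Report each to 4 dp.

v = 2.0000, ω = 1.5000

Δθ = 4.379793 − 2.879793 = 1.500000
ω = Δθ/dt = 1.500000/1.0 = 1.5000
R = Δx/(sin θ' − sin θ) = 1.3333
v = R·ω = 1.3333·1.5000 = 2.0000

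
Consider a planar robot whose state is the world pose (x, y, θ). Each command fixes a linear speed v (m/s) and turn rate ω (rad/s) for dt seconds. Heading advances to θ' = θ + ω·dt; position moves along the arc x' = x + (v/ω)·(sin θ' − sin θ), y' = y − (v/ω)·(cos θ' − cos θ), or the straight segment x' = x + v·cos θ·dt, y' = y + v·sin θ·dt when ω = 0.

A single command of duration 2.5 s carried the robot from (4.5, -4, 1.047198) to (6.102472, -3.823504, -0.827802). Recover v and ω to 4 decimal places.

Δθ = -0.827802 − 1.047198 = -1.875000
ω = Δθ/dt = -1.875000/2.5 = -0.7500
R = Δx/(sin θ' − sin θ) = -1.0000
v = R·ω = -1.0000·-0.7500 = 0.7500

v = 0.7500, ω = -0.7500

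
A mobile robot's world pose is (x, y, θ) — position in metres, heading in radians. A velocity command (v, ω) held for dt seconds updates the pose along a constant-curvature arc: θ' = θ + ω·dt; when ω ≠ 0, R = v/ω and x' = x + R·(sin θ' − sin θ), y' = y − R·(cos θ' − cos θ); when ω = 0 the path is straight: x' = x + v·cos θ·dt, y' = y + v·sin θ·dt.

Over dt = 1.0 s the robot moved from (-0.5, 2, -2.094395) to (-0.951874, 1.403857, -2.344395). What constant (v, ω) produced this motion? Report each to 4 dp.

Δθ = -2.344395 − -2.094395 = -0.250000
ω = Δθ/dt = -0.250000/1.0 = -0.2500
R = −Δy/(cos θ' − cos θ) = -3.0000
v = R·ω = -3.0000·-0.2500 = 0.7500

v = 0.7500, ω = -0.2500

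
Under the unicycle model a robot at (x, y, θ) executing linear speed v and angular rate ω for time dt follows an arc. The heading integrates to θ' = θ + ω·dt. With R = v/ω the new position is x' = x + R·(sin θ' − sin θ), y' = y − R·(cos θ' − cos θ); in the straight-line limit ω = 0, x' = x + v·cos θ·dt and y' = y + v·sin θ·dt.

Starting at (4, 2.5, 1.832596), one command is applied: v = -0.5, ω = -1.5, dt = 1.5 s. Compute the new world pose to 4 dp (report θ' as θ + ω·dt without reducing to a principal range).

(3.5429, 2.1090, -0.4174)

θ' = 1.8326 + -1.5·1.5 = -0.4174
R = v/ω = -0.5/-1.5 = 0.3333
x' = 4 + 0.3333·(sin -0.4174 − sin 1.8326) = 3.5429
y' = 2.5 − 0.3333·(cos -0.4174 − cos 1.8326) = 2.1090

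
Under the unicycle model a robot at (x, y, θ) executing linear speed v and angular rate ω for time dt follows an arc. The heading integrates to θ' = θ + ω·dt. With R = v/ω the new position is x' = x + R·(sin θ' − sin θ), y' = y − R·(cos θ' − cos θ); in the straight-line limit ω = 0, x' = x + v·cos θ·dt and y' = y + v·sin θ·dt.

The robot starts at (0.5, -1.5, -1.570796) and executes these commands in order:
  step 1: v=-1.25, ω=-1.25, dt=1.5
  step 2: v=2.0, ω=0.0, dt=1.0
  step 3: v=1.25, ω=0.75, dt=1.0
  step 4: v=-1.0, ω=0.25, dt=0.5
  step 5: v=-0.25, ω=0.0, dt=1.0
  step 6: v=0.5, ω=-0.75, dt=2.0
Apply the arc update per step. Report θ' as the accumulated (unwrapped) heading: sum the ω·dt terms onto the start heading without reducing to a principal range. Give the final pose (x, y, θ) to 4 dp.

step 1: θ'=-3.4458 (R=1.0000) → pose (1.7995, -0.5459, -3.4458)
step 2: θ'=-3.4458 (straight) → pose (-0.1086, 0.0532, -3.4458)
step 3: θ'=-2.6958 (R=1.6667) → pose (-1.3265, -0.0332, -2.6958)
step 4: θ'=-2.5708 (R=-4.0000) → pose (-0.8900, 0.2100, -2.5708)
step 5: θ'=-2.5708 (straight) → pose (-0.6796, 0.3451, -2.5708)
step 6: θ'=-4.0708 (R=-0.6667) → pose (-1.5739, 0.5070, -4.0708)

(-1.5739, 0.5070, -4.0708)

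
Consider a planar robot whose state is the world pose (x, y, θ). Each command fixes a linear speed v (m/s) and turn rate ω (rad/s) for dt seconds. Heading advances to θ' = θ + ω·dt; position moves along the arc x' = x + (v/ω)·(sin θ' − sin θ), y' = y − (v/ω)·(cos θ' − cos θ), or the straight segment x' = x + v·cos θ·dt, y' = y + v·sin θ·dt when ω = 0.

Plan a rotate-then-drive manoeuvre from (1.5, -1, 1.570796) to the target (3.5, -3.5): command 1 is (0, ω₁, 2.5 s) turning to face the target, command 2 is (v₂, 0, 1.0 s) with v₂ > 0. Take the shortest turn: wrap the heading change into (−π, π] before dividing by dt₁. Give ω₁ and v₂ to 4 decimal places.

heading to target = atan2(-3.5−-1, 3.5−1.5) = -0.8961
Δθ = wrap(-0.8961 − 1.5708) = -2.4669; ω₁ = Δθ/dt₁ = -0.9867
distance = √((3.5−1.5)² + (-3.5−-1)²) = 3.2016; v₂ = distance/dt₂ = 3.2016

ω₁ = -0.9867, v₂ = 3.2016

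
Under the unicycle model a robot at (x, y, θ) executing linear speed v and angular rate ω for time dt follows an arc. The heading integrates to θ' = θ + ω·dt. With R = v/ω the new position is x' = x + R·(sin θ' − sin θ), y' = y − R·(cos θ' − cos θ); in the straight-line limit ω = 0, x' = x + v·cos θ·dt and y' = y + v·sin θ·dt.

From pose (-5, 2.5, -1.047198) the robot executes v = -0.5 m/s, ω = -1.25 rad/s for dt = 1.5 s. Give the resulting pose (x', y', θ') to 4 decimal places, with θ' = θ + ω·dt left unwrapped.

θ' = -1.0472 + -1.25·1.5 = -2.9222
R = v/ω = -0.5/-1.25 = 0.4000
x' = -5 + 0.4000·(sin -2.9222 − sin -1.0472) = -4.7406
y' = 2.5 − 0.4000·(cos -2.9222 − cos -1.0472) = 3.0904

(-4.7406, 3.0904, -2.9222)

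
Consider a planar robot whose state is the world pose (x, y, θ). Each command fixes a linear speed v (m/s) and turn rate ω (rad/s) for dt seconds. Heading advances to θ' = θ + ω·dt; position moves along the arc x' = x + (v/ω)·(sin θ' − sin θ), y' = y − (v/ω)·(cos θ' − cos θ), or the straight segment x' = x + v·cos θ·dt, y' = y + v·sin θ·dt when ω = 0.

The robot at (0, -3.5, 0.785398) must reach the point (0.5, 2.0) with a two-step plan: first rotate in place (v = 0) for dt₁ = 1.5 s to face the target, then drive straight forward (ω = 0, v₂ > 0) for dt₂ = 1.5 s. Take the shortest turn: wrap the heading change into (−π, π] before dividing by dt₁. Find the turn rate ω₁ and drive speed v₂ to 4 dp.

heading to target = atan2(2−-3.5, 0.5−0) = 1.4801
Δθ = wrap(1.4801 − 0.7854) = 0.6947; ω₁ = Δθ/dt₁ = 0.4632
distance = √((0.5−0)² + (2−-3.5)²) = 5.5227; v₂ = distance/dt₂ = 3.6818

ω₁ = 0.4632, v₂ = 3.6818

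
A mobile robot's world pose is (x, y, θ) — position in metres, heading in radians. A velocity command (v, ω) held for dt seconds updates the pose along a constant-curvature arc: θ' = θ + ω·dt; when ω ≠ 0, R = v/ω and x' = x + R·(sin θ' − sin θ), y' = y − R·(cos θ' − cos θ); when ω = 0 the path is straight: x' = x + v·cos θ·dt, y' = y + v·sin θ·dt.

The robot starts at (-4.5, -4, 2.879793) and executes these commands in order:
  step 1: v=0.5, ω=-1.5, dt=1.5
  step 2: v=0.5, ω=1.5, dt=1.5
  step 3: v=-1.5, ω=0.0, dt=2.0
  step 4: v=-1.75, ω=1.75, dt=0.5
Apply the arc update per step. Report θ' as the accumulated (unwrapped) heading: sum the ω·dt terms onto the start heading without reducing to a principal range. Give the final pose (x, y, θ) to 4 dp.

step 1: θ'=0.6298 (R=-0.3333) → pose (-4.6101, -3.4086, 0.6298)
step 2: θ'=2.8798 (R=0.3333) → pose (-4.7201, -2.8173, 2.8798)
step 3: θ'=2.8798 (straight) → pose (-1.8223, -3.5937, 2.8798)
step 4: θ'=3.7548 (R=-1.0000) → pose (-0.9880, -3.4456, 3.7548)

(-0.9880, -3.4456, 3.7548)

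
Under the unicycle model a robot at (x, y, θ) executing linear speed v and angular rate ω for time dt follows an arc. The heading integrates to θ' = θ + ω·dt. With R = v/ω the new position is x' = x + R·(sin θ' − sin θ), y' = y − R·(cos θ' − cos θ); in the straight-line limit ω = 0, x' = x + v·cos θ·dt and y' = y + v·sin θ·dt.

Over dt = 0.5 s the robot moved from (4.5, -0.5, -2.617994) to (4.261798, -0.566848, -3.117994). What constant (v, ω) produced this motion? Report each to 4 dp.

Δθ = -3.117994 − -2.617994 = -0.500000
ω = Δθ/dt = -0.500000/0.5 = -1.0000
R = Δx/(sin θ' − sin θ) = -0.5000
v = R·ω = -0.5000·-1.0000 = 0.5000

v = 0.5000, ω = -1.0000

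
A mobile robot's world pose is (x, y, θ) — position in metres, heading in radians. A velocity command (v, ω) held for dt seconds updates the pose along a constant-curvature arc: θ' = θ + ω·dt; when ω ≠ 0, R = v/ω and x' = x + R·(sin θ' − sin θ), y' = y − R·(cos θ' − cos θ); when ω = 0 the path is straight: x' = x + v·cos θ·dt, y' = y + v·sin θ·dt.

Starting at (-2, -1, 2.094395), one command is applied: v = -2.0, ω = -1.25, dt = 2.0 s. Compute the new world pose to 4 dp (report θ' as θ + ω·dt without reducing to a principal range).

θ' = 2.0944 + -1.25·2.0 = -0.4056
R = v/ω = -2.0/-1.25 = 1.6000
x' = -2 + 1.6000·(sin -0.4056 − sin 2.0944) = -4.0170
y' = -1 − 1.6000·(cos -0.4056 − cos 2.0944) = -3.2702

(-4.0170, -3.2702, -0.4056)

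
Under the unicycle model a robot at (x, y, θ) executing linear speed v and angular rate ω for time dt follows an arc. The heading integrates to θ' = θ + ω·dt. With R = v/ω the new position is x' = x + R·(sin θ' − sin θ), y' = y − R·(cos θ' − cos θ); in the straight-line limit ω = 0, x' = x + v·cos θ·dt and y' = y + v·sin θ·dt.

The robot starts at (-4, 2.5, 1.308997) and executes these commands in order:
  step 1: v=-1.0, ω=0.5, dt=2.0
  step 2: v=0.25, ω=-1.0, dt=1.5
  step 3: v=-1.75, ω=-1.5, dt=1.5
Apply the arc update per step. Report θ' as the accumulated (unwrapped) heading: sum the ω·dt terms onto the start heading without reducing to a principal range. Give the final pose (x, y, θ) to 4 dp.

step 1: θ'=2.3090 (R=-2.0000) → pose (-3.5475, 0.6364, 2.3090)
step 2: θ'=0.8090 (R=-0.2500) → pose (-3.5435, 0.9772, 0.8090)
step 3: θ'=-1.4410 (R=1.1667) → pose (-5.5445, 1.6315, -1.4410)

(-5.5445, 1.6315, -1.4410)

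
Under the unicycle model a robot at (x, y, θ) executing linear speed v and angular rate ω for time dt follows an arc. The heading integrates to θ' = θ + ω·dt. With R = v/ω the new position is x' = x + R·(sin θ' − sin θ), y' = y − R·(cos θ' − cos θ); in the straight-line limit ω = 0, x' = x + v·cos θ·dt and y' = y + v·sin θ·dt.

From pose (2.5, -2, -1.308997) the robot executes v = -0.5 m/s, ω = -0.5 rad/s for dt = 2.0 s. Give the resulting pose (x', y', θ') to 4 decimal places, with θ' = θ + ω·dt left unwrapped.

(2.7262, -1.0682, -2.3090)

θ' = -1.3090 + -0.5·2.0 = -2.3090
R = v/ω = -0.5/-0.5 = 1.0000
x' = 2.5 + 1.0000·(sin -2.3090 − sin -1.3090) = 2.7262
y' = -2 − 1.0000·(cos -2.3090 − cos -1.3090) = -1.0682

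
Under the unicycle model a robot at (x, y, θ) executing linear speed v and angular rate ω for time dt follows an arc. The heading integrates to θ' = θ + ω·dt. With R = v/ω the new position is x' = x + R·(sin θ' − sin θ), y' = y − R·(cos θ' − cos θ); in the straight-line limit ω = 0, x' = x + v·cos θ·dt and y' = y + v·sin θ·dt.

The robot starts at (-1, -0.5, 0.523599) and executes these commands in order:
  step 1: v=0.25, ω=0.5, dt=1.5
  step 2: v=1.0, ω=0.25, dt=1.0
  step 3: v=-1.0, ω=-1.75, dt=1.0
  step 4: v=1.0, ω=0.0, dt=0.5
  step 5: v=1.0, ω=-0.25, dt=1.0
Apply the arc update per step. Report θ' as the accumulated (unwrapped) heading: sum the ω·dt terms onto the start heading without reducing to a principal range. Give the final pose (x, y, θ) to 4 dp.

(0.1236, -0.2162, -0.4764)

step 1: θ'=1.2736 (R=0.5000) → pose (-0.7719, -0.2134, 1.2736)
step 2: θ'=1.5236 (R=4.0000) → pose (-0.6010, 0.7692, 1.5236)
step 3: θ'=-0.2264 (R=0.5714) → pose (-1.3001, 0.2394, -0.2264)
step 4: θ'=-0.2264 (straight) → pose (-0.8128, 0.1271, -0.2264)
step 5: θ'=-0.4764 (R=-4.0000) → pose (0.1236, -0.2162, -0.4764)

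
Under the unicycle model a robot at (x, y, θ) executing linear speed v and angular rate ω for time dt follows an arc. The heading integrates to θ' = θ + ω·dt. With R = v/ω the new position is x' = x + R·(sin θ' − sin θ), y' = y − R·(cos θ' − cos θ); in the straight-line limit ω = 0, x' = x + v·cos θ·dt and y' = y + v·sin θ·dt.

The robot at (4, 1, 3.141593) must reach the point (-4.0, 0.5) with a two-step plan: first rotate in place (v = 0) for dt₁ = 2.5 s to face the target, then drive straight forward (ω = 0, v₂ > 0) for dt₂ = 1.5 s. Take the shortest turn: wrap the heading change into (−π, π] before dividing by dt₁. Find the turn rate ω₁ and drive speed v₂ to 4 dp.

heading to target = atan2(0.5−1, -4−4) = -3.0792
Δθ = wrap(-3.0792 − 3.1416) = 0.0624; ω₁ = Δθ/dt₁ = 0.0250
distance = √((-4−4)² + (0.5−1)²) = 8.0156; v₂ = distance/dt₂ = 5.3437

ω₁ = 0.0250, v₂ = 5.3437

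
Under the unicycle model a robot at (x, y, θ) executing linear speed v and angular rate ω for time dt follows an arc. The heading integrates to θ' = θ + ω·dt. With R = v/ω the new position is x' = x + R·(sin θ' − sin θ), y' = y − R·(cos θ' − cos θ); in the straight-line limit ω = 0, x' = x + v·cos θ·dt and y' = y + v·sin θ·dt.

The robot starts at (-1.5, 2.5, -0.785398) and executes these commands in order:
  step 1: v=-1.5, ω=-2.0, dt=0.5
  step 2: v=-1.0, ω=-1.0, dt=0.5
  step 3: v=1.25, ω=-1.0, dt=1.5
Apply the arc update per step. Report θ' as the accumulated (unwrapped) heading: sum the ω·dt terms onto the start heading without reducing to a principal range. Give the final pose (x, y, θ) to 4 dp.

(-3.1753, 3.4518, -3.7854)

step 1: θ'=-1.7854 (R=0.7500) → pose (-1.7025, 3.1900, -1.7854)
step 2: θ'=-2.2854 (R=1.0000) → pose (-1.4808, 3.6324, -2.2854)
step 3: θ'=-3.7854 (R=-1.2500) → pose (-3.1753, 3.4518, -3.7854)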